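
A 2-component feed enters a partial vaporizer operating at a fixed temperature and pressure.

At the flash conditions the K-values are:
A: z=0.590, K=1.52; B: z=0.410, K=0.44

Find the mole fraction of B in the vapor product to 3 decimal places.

y_B = 0.212

Let ψ = V/F and solve Σ zᵢ(Kᵢ−1)/(1+ψ(Kᵢ−1)) = 0.
g(0) = ΣzᵢKᵢ − 1 = 0.077 and g(1) = 1 − Σzᵢ/Kᵢ = -0.320, so a root lies in (0, 1).
Binary case is linear: z₁(K₁−1)(1+ψ(K₂−1)) + z₂(K₂−1)(1+ψ(K₁−1)) = 0
⇒ ψ = [z₁(K₁−1)+z₂(K₂−1)] / [−(K₁−1)(K₂−1)] = 0.0772/0.2912 = 0.265
Compositions from xᵢ = zᵢ/(1+ψ(Kᵢ−1)), yᵢ = Kᵢxᵢ:
  A: x = 0.519, y = 0.788
  B: x = 0.481, y = 0.212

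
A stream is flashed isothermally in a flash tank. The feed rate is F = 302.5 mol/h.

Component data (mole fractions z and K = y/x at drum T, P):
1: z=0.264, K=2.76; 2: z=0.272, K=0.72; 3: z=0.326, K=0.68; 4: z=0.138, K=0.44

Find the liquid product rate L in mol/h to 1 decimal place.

Newton–Raphson from β = 0.3:
  β = 0.300: g = 0.0127, g' = -0.479 → β = 0.326
  β = 0.326: g = 0.0002, g' = -0.462 → β = 0.327
Converged at β = 0.327.
Then V = β·F = 0.3269·302.5 = 98.9 mol/h and L = F − V = 203.6 mol/h.

L = 203.6 mol/h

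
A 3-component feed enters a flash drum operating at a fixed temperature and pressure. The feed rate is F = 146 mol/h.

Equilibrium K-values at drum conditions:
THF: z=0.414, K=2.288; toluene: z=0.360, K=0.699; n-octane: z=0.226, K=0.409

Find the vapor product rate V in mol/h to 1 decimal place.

V = 75.3 mol/h

Rachford–Rice: g(ψ) = Σ zᵢ(Kᵢ−1)/(1+ψ(Kᵢ−1)) = 0.
Feasibility: ΣzᵢKᵢ = 1.291, Σzᵢ/Kᵢ = 1.249 — both > 1, two phases present.
Iterate (Newton) starting at ψ = 0.5:
  ψ = 0.500: g = 0.0072, g' = -0.458 → ψ = 0.516
Converged at ψ = 0.516.
Then V = ψ·F = 0.5157·146 = 75.3 mol/h and L = F − V = 70.7 mol/h.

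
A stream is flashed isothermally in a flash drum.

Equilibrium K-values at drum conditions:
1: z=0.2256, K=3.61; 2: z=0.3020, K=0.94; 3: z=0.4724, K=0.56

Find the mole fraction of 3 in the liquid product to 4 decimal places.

Rachford–Rice: g(β) = Σ zᵢ(Kᵢ−1)/(1+β(Kᵢ−1)) = 0.
Feasibility: ΣzᵢKᵢ = 1.3628, Σzᵢ/Kᵢ = 1.2273 — both > 1, two phases present.
Newton–Raphson from β = 0.5:
  β = 0.5000: g = -0.02971, g' = -0.4407 → β = 0.4326
  β = 0.4326: g = 0.00124, g' = -0.4797 → β = 0.4352
Converged at β = 0.4352.
Compositions from xᵢ = zᵢ/(1+β(Kᵢ−1)), yᵢ = Kᵢxᵢ:
  1: x = 0.1056, y = 0.3813
  2: x = 0.3101, y = 0.2915
  3: x = 0.5843, y = 0.3272

x_3 = 0.5843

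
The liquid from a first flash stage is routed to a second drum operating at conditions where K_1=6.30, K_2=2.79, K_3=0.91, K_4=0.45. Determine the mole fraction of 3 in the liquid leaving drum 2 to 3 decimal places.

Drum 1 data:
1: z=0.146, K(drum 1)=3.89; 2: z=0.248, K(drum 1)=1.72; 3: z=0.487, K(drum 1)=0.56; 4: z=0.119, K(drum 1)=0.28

Drum 1:
Material balance + equilibrium reduce to Σ zᵢ(Kᵢ−1)/(1+ψ₁(Kᵢ−1)) = 0.
Feasibility: ΣzᵢKᵢ = 1.301, Σzᵢ/Kᵢ = 1.476 — both > 1, two phases present.
Newton–Raphson from ψ₁ = 0.33:
  ψ₁ = 0.330: g = -0.0028, g' = -0.639 → ψ₁ = 0.326
Converged at ψ₁ = 0.326.
Drum-1 compositions:
  1: x = 0.075, y = 0.293
  2: x = 0.201, y = 0.346
  3: x = 0.568, y = 0.318
  4: x = 0.155, y = 0.044
Drum-2 feed = drum-1 liquid: z₂ = (0.0752, 0.2009, 0.5684, 0.1554).
Drum 2:
Material balance + equilibrium reduce to Σ zᵢ(Kᵢ−1)/(1+ψ₂(Kᵢ−1)) = 0.
Check two-phase: ΣzᵢKᵢ = 1.622 > 1 and Σzᵢ/Kᵢ = 1.054 > 1, so g(0) = 0.622 > 0 and g(1) = -0.054 < 0.
Newton iteration, ψ₂⁰ = 0.5:
  ψ₂ = 0.500: g = 0.1275, g' = -0.432 → ψ₂ = 0.795
  ψ₂ = 0.795: g = 0.0179, g' = -0.341 → ψ₂ = 0.847
Converged at ψ₂ = 0.847.
  1: x = 0.014, y = 0.086
  2: x = 0.080, y = 0.223
  3: x = 0.615, y = 0.560
  4: x = 0.291, y = 0.131

x_3 (drum 2) = 0.615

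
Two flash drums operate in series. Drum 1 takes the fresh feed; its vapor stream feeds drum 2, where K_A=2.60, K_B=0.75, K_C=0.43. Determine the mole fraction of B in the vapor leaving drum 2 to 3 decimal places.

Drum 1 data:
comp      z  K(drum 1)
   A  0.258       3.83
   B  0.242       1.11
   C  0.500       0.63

y_B (drum 2) = 0.199

Drum 1:
Rachford–Rice: g(ψ₁) = Σ zᵢ(Kᵢ−1)/(1+ψ₁(Kᵢ−1)) = 0.
Feasibility: ΣzᵢKᵢ = 1.572, Σzᵢ/Kᵢ = 1.079 — both > 1, two phases present.
Newton iteration, ψ₁⁰ = 0.56:
  ψ₁ = 0.560: g = 0.0742, g' = -0.421 → ψ₁ = 0.736
  ψ₁ = 0.736: g = 0.0071, g' = -0.349 → ψ₁ = 0.757
Converged at ψ₁ = 0.757.
Drum-1 compositions:
  A: x = 0.082, y = 0.315
  B: x = 0.223, y = 0.248
  C: x = 0.694, y = 0.438
Drum-2 feed = drum-1 vapor: z₂ = (0.3145, 0.2480, 0.4375).
Drum 2:
Rachford–Rice: g(ψ₂) = Σ zᵢ(Kᵢ−1)/(1+ψ₂(Kᵢ−1)) = 0.
Check two-phase: ΣzᵢKᵢ = 1.192 > 1 and Σzᵢ/Kᵢ = 1.469 > 1, so g(0) = 0.192 > 0 and g(1) = -0.469 < 0.
Iterate (Newton) starting at ψ₂ = 0.5:
  ψ₂ = 0.500: g = -0.1401, g' = -0.547 → ψ₂ = 0.244
  ψ₂ = 0.244: g = 0.0063, g' = -0.626 → ψ₂ = 0.254
Converged at ψ₂ = 0.254.
  A: x = 0.224, y = 0.581
  B: x = 0.265, y = 0.199
  C: x = 0.512, y = 0.220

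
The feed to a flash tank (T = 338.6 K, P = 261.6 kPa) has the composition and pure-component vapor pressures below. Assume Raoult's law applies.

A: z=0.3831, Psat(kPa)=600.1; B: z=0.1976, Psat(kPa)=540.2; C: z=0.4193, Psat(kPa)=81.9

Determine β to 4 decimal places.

β = 0.4995

Raoult's law: Kᵢ = Pᵢˢᵃᵗ/P = Pᵢˢᵃᵗ/261.6.
  K_A = 600.1/261.6 = 2.293960, K_B = 540.2/261.6 = 2.064985, K_C = 81.9/261.6 = 0.313073
Let β = V/F and solve Σ zᵢ(Kᵢ−1)/(1+β(Kᵢ−1)) = 0.
Feasibility: ΣzᵢKᵢ = 1.4181, Σzᵢ/Kᵢ = 1.6020 — both > 1, two phases present.
Iterate (Newton) starting at β = 0.6:
  β = 0.6000: g = -0.08252, g' = -0.8593 → β = 0.5040
  β = 0.5040: g = -0.00355, g' = -0.7928 → β = 0.4995
Converged at β = 0.4995.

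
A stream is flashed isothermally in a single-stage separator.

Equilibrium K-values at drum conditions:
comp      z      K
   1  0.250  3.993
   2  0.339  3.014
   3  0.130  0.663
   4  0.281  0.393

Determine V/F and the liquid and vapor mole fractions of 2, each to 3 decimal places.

V/F = 0.907, x_2 = 0.120, y_2 = 0.361

Rachford–Rice: g(V/F) = Σ zᵢ(Kᵢ−1)/(1+V/F(Kᵢ−1)) = 0.
g(0) = ΣzᵢKᵢ − 1 = 1.217 and g(1) = 1 − Σzᵢ/Kᵢ = -0.086, so a root lies in (0, 1).
Newton iteration, V/F⁰ = 0.5:
  V/F = 0.500: g = 0.3423, g' = -0.935 → V/F = 0.866
  V/F = 0.866: g = 0.0357, g' = -0.846 → V/F = 0.908
  V/F = 0.908: g = -0.0007, g' = -0.879 → V/F = 0.907
Converged at V/F = 0.907.
Compositions from xᵢ = zᵢ/(1+V/F(Kᵢ−1)), yᵢ = Kᵢxᵢ:
  1: x = 0.067, y = 0.269
  2: x = 0.120, y = 0.361
  3: x = 0.187, y = 0.124
  4: x = 0.626, y = 0.246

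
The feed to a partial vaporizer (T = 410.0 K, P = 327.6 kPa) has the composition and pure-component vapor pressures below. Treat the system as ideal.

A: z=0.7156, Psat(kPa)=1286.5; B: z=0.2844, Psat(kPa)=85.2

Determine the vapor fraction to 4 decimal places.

ψ = 0.8700

Raoult's law: Kᵢ = Pᵢˢᵃᵗ/P = Pᵢˢᵃᵗ/327.6.
  K_A = 1286.5/327.6 = 3.927045, K_B = 85.2/327.6 = 0.260073
Let ψ = V/F and solve Σ zᵢ(Kᵢ−1)/(1+ψ(Kᵢ−1)) = 0.
g(0) = ΣzᵢKᵢ − 1 = 1.8842 and g(1) = 1 − Σzᵢ/Kᵢ = -0.2758, so a root lies in (0, 1).
Iterate (Newton) starting at ψ = 0.5:
  ψ = 0.5000: g = 0.51624, g' = -1.4025 → ψ = 0.8681
  ψ = 0.8681: g = 0.00320, g' = -1.7061 → ψ = 0.8700
Converged at ψ = 0.8700.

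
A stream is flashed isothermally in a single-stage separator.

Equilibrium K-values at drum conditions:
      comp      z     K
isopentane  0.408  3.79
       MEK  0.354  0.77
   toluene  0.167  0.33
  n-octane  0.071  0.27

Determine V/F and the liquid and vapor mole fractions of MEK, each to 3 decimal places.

V/F = 0.665, x_MEK = 0.418, y_MEK = 0.322

Material balance + equilibrium reduce to Σ zᵢ(Kᵢ−1)/(1+V/F(Kᵢ−1)) = 0.
Check two-phase: ΣzᵢKᵢ = 1.893 > 1 and Σzᵢ/Kᵢ = 1.336 > 1, so g(0) = 0.893 > 0 and g(1) = -0.336 < 0.
Newton iteration, V/F⁰ = 0.56:
  V/F = 0.560: g = 0.0840, g' = -0.809 → V/F = 0.664
  V/F = 0.664: g = 0.0009, g' = -0.802 → V/F = 0.665
Converged at V/F = 0.665.
Compositions from xᵢ = zᵢ/(1+V/F(Kᵢ−1)), yᵢ = Kᵢxᵢ:
  isopentane: x = 0.143, y = 0.542
  MEK: x = 0.418, y = 0.322
  toluene: x = 0.301, y = 0.099
  n-octane: x = 0.138, y = 0.037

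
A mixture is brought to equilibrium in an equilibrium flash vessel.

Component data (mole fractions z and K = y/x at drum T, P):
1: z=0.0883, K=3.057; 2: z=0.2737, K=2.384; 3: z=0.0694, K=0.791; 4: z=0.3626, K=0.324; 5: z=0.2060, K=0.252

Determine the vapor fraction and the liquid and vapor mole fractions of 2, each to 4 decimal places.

ψ = 0.1406, x_2 = 0.2291, y_2 = 0.5462

Let ψ = V/F and solve Σ zᵢ(Kᵢ−1)/(1+ψ(Kᵢ−1)) = 0.
Check two-phase: ΣzᵢKᵢ = 1.1467 > 1 and Σzᵢ/Kᵢ = 2.1680 > 1, so g(0) = 0.1467 > 0 and g(1) = -1.1680 < 0.
Iterate (Newton) starting at ψ = 0.5:
  ψ = 0.5000: g = -0.31919, g' = -0.9499 → ψ = 0.1640
  ψ = 0.1640: g = -0.02177, g' = -0.9197 → ψ = 0.1403
  ψ = 0.1403: g = 0.00025, g' = -0.9420 → ψ = 0.1406
Converged at ψ = 0.1406.
Compositions from xᵢ = zᵢ/(1+ψ(Kᵢ−1)), yᵢ = Kᵢxᵢ:
  1: x = 0.0685, y = 0.2094
  2: x = 0.2291, y = 0.5462
  3: x = 0.0715, y = 0.0566
  4: x = 0.4007, y = 0.1298
  5: x = 0.2302, y = 0.0580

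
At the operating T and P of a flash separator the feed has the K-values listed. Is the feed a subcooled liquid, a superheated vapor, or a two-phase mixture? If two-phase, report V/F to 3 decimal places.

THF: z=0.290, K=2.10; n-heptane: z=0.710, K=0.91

superheated vapor

ΣzᵢKᵢ = 1.255; Σzᵢ/Kᵢ = 0.918.
Since Σzᵢ/Kᵢ < 1 the mixture is above its dew point — single vapor phase.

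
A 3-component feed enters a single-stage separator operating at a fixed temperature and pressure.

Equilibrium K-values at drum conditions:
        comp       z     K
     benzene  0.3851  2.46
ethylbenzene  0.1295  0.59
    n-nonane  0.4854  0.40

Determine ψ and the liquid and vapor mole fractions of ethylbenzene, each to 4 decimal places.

Let ψ = V/F and solve Σ zᵢ(Kᵢ−1)/(1+ψ(Kᵢ−1)) = 0.
Feasibility: ΣzᵢKᵢ = 1.2179, Σzᵢ/Kᵢ = 1.5895 — both > 1, two phases present.
Newton–Raphson from ψ = 0.48:
  ψ = 0.4800: g = -0.14457, g' = -0.6622 → ψ = 0.2617
  ψ = 0.2617: g = 0.00186, g' = -0.7030 → ψ = 0.2643
Converged at ψ = 0.2643.
Compositions from xᵢ = zᵢ/(1+ψ(Kᵢ−1)), yᵢ = Kᵢxᵢ:
  benzene: x = 0.2779, y = 0.6836
  ethylbenzene: x = 0.1452, y = 0.0857
  n-nonane: x = 0.5769, y = 0.2308

ψ = 0.2643, x_ethylbenzene = 0.1452, y_ethylbenzene = 0.0857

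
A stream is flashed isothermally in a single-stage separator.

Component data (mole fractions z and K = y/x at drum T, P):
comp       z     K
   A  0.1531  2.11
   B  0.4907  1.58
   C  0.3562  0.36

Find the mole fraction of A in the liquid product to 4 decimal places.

Material balance + equilibrium reduce to Σ zᵢ(Kᵢ−1)/(1+ψ(Kᵢ−1)) = 0.
Feasibility: ΣzᵢKᵢ = 1.2266, Σzᵢ/Kᵢ = 1.3726 — both > 1, two phases present.
Newton iteration, ψ⁰ = 0.5:
  ψ = 0.5000: g = -0.00534, g' = -0.4927 → ψ = 0.4892
  ψ = 0.4892: g = -0.00002, g' = -0.4886 → ψ = 0.4891
Converged at ψ = 0.4891.
Compositions from xᵢ = zᵢ/(1+ψ(Kᵢ−1)), yᵢ = Kᵢxᵢ:
  A: x = 0.0992, y = 0.2094
  B: x = 0.3823, y = 0.6040
  C: x = 0.5185, y = 0.1867

x_A = 0.0992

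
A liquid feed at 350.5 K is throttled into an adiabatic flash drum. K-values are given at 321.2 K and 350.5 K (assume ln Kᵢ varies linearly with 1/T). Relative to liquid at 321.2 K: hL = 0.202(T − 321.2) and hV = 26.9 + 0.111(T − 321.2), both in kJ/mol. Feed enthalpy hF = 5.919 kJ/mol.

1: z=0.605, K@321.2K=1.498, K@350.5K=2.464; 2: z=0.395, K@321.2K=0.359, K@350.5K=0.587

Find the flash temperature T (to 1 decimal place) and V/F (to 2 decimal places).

T = 322.4 K, V/F = 0.21

Adiabatic flash: solve Rachford–Rice at each trial T, then check hF = ψ·hV(T) + (1−ψ)·hL(T).
  T = 321.2 K: K = (1.498, 0.359), RR gives ψ = 0.151, H_out = 4.053 kJ/mol
  T = 350.5 K: K = (2.464, 0.587), RR gives ψ = 1.000, H_out = 30.152 kJ/mol
  T = 335.9 K: K = (1.944, 0.464), RR gives ψ = 0.711, H_out = 21.146 kJ/mol
  T = 328.5 K: K = (1.710, 0.409), RR gives ψ = 0.467, H_out = 13.739 kJ/mol
  T = 324.9 K: K = (1.603, 0.384), RR gives ψ = 0.327, H_out = 9.433 kJ/mol
  T = 323.0 K: K = (1.549, 0.371), RR gives ψ = 0.242, H_out = 6.825 kJ/mol
Linear interpolation between T = 321.2 (H_out = 4.053) and T = 323.0 (H_out = 6.825) on hF = 5.919 gives T ≈ 322.4 K, at which ψ = 0.21.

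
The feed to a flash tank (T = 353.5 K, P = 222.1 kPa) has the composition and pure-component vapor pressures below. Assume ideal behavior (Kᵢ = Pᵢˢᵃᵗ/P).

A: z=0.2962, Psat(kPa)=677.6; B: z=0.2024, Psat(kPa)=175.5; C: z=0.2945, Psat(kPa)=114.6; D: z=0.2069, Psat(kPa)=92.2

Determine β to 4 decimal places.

Raoult's law: Kᵢ = Pᵢˢᵃᵗ/P = Pᵢˢᵃᵗ/222.1.
  K_A = 677.6/222.1 = 3.050878, K_B = 175.5/222.1 = 0.790185, K_C = 114.6/222.1 = 0.515984, K_D = 92.2/222.1 = 0.415128
Material balance + equilibrium reduce to Σ zᵢ(Kᵢ−1)/(1+β(Kᵢ−1)) = 0.
g(0) = ΣzᵢKᵢ − 1 = 0.3015 and g(1) = 1 − Σzᵢ/Kᵢ = -0.4224, so a root lies in (0, 1).
Newton–Raphson from β = 0.5:
  β = 0.5000: g = -0.10660, g' = -0.5763 → β = 0.3150
  β = 0.3150: g = 0.00705, g' = -0.6724 → β = 0.3255
  β = 0.3255: g = 0.00005, g' = -0.6635 → β = 0.3256
Converged at β = 0.3256.

β = 0.3256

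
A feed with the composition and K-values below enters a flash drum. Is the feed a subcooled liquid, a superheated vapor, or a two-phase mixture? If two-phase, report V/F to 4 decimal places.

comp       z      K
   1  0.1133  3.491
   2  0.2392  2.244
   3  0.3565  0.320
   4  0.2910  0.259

two-phase, V/F = 0.0979

ΣzᵢKᵢ = 1.1217; Σzᵢ/Kᵢ = 2.3767.
Both exceed 1, so a two-phase solution exists.
Newton–Raphson from ψ = 0.47:
  ψ = 0.4700: g = -0.36936, g' = -1.0289 → ψ = 0.1110
  ψ = 0.1110: g = -0.01461, g' = -1.0998 → ψ = 0.0977
  ψ = 0.0977: g = 0.00016, g' = -1.1239 → ψ = 0.0979
Converged at ψ = 0.0979.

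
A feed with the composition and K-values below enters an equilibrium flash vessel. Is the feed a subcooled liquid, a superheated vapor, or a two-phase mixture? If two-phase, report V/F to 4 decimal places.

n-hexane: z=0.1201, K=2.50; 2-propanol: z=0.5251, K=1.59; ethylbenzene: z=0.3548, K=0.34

two-phase, V/F = 0.4864

ΣzᵢKᵢ = 1.2558; Σzᵢ/Kᵢ = 1.4218.
Both exceed 1, so a two-phase solution exists.
Material balance + equilibrium reduce to Σ zᵢ(Kᵢ−1)/(1+ψ(Kᵢ−1)) = 0.
Iterate (Newton) starting at ψ = 0.52:
  ψ = 0.5200: g = -0.01825, g' = -0.5506 → ψ = 0.4869
  ψ = 0.4869: g = -0.00025, g' = -0.5361 → ψ = 0.4864
Converged at ψ = 0.4864.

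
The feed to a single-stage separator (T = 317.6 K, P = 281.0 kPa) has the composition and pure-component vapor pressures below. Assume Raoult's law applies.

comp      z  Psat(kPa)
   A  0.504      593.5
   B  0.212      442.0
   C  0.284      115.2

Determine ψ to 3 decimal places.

Raoult's law: Kᵢ = Pᵢˢᵃᵗ/P = Pᵢˢᵃᵗ/281.0.
  K_A = 593.5/281.0 = 2.11210, K_B = 442.0/281.0 = 1.57295, K_C = 115.2/281.0 = 0.40996
Let ψ = V/F and solve Σ zᵢ(Kᵢ−1)/(1+ψ(Kᵢ−1)) = 0.
g(0) = ΣzᵢKᵢ − 1 = 0.514 and g(1) = 1 − Σzᵢ/Kᵢ = -0.066, so a root lies in (0, 1).
Newton iteration, ψ⁰ = 0.5:
  ψ = 0.500: g = 0.2169, g' = -0.498 → ψ = 0.935
  ψ = 0.935: g = -0.0201, g' = -0.672 → ψ = 0.905
Converged at ψ = 0.905.

ψ = 0.905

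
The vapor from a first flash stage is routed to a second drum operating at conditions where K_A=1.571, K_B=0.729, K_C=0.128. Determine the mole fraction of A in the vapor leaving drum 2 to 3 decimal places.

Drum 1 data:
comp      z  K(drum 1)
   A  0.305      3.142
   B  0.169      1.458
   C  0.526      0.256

y_A (drum 2) = 0.789

Drum 1:
Let ψ₁ = V/F and solve Σ zᵢ(Kᵢ−1)/(1+ψ₁(Kᵢ−1)) = 0.
Check two-phase: ΣzᵢKᵢ = 1.339 > 1 and Σzᵢ/Kᵢ = 2.268 > 1, so g(0) = 0.339 > 0 and g(1) = -1.268 < 0.
Newton iteration, ψ₁⁰ = 0.64:
  ψ₁ = 0.640: g = -0.4117, g' = -1.331 → ψ₁ = 0.331
  ψ₁ = 0.331: g = -0.0695, g' = -1.018 → ψ₁ = 0.263
Converged at ψ₁ = 0.263.
Drum-1 compositions:
  A: x = 0.195, y = 0.613
  B: x = 0.151, y = 0.220
  C: x = 0.654, y = 0.167
Drum-2 feed = drum-1 vapor: z₂ = (0.6126, 0.2199, 0.1675).
Drum 2:
Let ψ₂ = V/F and solve Σ zᵢ(Kᵢ−1)/(1+ψ₂(Kᵢ−1)) = 0.
Check two-phase: ΣzᵢKᵢ = 1.144 > 1 and Σzᵢ/Kᵢ = 2.000 > 1, so g(0) = 0.144 > 0 and g(1) = -1.000 < 0.
Newton iteration, ψ₂⁰ = 0.5:
  ψ₂ = 0.500: g = -0.0557, g' = -0.543 → ψ₂ = 0.397
  ψ₂ = 0.397: g = -0.0051, g' = -0.451 → ψ₂ = 0.386
Converged at ψ₂ = 0.386.
  A: x = 0.502, y = 0.789
  B: x = 0.246, y = 0.179
  C: x = 0.252, y = 0.032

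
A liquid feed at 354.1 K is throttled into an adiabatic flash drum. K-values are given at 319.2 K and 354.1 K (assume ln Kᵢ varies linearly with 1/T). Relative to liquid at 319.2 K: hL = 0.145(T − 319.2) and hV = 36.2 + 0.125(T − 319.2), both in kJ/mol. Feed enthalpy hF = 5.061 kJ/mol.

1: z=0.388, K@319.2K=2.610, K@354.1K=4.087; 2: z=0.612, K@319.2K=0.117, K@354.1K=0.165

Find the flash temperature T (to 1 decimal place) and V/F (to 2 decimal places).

T = 325.7 K, V/F = 0.11

Adiabatic flash: solve Rachford–Rice at each trial T, then check hF = ψ·hV(T) + (1−ψ)·hL(T).
  T = 319.2 K: K = (2.610, 0.117), RR gives ψ = 0.059, H_out = 2.146 kJ/mol
  T = 354.1 K: K = (4.087, 0.165), RR gives ψ = 0.266, H_out = 14.519 kJ/mol
  T = 336.6 K: K = (3.302, 0.140), RR gives ψ = 0.185, H_out = 9.169 kJ/mol
  T = 327.9 K: K = (2.945, 0.128), RR gives ψ = 0.130, H_out = 5.962 kJ/mol
  T = 323.5 K: K = (2.773, 0.123), RR gives ψ = 0.097, H_out = 4.125 kJ/mol
  T = 325.7 K: K = (2.858, 0.125), RR gives ψ = 0.114, H_out = 5.065 kJ/mol
Linear interpolation between T = 323.5 (H_out = 4.125) and T = 325.7 (H_out = 5.065) on hF = 5.061 gives T ≈ 325.7 K, at which ψ = 0.11.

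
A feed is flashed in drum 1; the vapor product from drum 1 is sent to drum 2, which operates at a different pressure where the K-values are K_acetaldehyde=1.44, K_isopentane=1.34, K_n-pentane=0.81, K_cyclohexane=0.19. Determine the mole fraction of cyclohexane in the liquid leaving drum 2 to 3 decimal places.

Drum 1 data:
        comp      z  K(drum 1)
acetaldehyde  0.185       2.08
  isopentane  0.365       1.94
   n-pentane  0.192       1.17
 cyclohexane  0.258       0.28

Drum 1:
Let ψ₁ = V/F and solve Σ zᵢ(Kᵢ−1)/(1+ψ₁(Kᵢ−1)) = 0.
Feasibility: ΣzᵢKᵢ = 1.390, Σzᵢ/Kᵢ = 1.363 — both > 1, two phases present.
Iterate (Newton) starting at ψ₁ = 0.32:
  ψ₁ = 0.320: g = 0.2018, g' = -0.541 → ψ₁ = 0.693
  ψ₁ = 0.693: g = -0.0198, g' = -0.727 → ψ₁ = 0.666
  ψ₁ = 0.666: g = -0.0005, g' = -0.693 → ψ₁ = 0.665
Converged at ψ₁ = 0.665.
Drum-1 compositions:
  acetaldehyde: x = 0.108, y = 0.224
  isopentane: x = 0.225, y = 0.436
  n-pentane: x = 0.172, y = 0.202
  cyclohexane: x = 0.495, y = 0.139
Drum-2 feed = drum-1 vapor: z₂ = (0.2239, 0.4356, 0.2018, 0.1387).
Drum 2:
Material balance + equilibrium reduce to Σ zᵢ(Kᵢ−1)/(1+ψ₂(Kᵢ−1)) = 0.
g(0) = ΣzᵢKᵢ − 1 = 0.096 and g(1) = 1 − Σzᵢ/Kᵢ = -0.460, so a root lies in (0, 1).
Newton–Raphson from ψ₂ = 0.5:
  ψ₂ = 0.500: g = -0.0238, g' = -0.332 → ψ₂ = 0.428
  ψ₂ = 0.428: g = -0.0015, g' = -0.291 → ψ₂ = 0.423
Converged at ψ₂ = 0.423.
  acetaldehyde: x = 0.189, y = 0.272
  isopentane: x = 0.381, y = 0.510
  n-pentane: x = 0.219, y = 0.178
  cyclohexane: x = 0.211, y = 0.040

x_cyclohexane (drum 2) = 0.211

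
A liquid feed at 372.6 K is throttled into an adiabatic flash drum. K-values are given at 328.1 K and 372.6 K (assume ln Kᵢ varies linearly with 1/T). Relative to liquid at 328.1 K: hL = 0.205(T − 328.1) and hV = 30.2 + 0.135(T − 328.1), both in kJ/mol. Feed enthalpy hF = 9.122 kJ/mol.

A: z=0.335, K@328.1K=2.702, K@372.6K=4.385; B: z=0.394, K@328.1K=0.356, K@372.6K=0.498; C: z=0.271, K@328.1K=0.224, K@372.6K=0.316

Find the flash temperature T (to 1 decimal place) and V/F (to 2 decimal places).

Adiabatic flash: solve Rachford–Rice at each trial T, then check hF = ψ·hV(T) + (1−ψ)·hL(T).
  T = 328.1 K: K = (2.702, 0.356, 0.224), RR gives ψ = 0.089, H_out = 2.691 kJ/mol
  T = 372.6 K: K = (4.385, 0.498, 0.316), RR gives ψ = 0.381, H_out = 19.442 kJ/mol
  T = 350.4 K: K = (3.497, 0.426, 0.269), RR gives ψ = 0.257, H_out = 11.937 kJ/mol
  T = 339.2 K: K = (3.085, 0.390, 0.246), RR gives ψ = 0.181, H_out = 7.615 kJ/mol
  T = 344.8 K: K = (3.288, 0.408, 0.258), RR gives ψ = 0.221, H_out = 9.839 kJ/mol
  T = 342.0 K: K = (3.186, 0.399, 0.252), RR gives ψ = 0.202, H_out = 8.745 kJ/mol
  T = 343.4 K: K = (3.237, 0.403, 0.255), RR gives ψ = 0.211, H_out = 9.296 kJ/mol
Linear interpolation between T = 342.0 (H_out = 8.745) and T = 343.4 (H_out = 9.296) on hF = 9.122 gives T ≈ 343.0 K, at which ψ = 0.21.

T = 343.0 K, V/F = 0.21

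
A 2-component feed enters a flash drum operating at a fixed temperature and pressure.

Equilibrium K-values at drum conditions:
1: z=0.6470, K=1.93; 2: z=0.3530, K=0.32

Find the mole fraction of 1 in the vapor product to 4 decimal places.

y_1 = 0.8152

Rachford–Rice: g(β) = Σ zᵢ(Kᵢ−1)/(1+β(Kᵢ−1)) = 0.
g(0) = ΣzᵢKᵢ − 1 = 0.3617 and g(1) = 1 − Σzᵢ/Kᵢ = -0.4384, so a root lies in (0, 1).
Binary case is linear: z₁(K₁−1)(1+β(K₂−1)) + z₂(K₂−1)(1+β(K₁−1)) = 0
⇒ β = [z₁(K₁−1)+z₂(K₂−1)] / [−(K₁−1)(K₂−1)] = 0.36167/0.63240 = 0.5719
Compositions from xᵢ = zᵢ/(1+β(Kᵢ−1)), yᵢ = Kᵢxᵢ:
  1: x = 0.4224, y = 0.8152
  2: x = 0.5776, y = 0.1848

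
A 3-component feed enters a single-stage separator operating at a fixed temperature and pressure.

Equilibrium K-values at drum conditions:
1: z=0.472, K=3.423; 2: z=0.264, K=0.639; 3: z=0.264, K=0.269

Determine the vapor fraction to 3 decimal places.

ψ = 0.601

Iterate (Newton) starting at ψ = 0.49:
  ψ = 0.490: g = 0.1064, g' = -0.972 → ψ = 0.599
  ψ = 0.599: g = 0.0012, g' = -0.964 → ψ = 0.601
Converged at ψ = 0.601.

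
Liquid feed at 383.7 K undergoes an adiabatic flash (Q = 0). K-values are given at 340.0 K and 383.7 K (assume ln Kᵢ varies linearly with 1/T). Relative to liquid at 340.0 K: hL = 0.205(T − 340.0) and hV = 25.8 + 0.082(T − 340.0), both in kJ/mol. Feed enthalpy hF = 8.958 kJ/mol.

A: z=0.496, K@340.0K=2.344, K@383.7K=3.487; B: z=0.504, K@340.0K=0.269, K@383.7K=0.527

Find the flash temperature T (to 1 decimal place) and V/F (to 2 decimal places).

T = 342.5 K, V/F = 0.33

Adiabatic flash: solve Rachford–Rice at each trial T, then check hF = ψ·hV(T) + (1−ψ)·hL(T).
  T = 340.0 K: K = (2.344, 0.269), RR gives ψ = 0.304, H_out = 7.831 kJ/mol
  T = 383.7 K: K = (3.487, 0.527), RR gives ψ = 0.846, H_out = 26.237 kJ/mol
  T = 361.9 K: K = (2.895, 0.385), RR gives ψ = 0.540, H_out = 16.964 kJ/mol
  T = 350.9 K: K = (2.612, 0.323), RR gives ψ = 0.420, H_out = 12.512 kJ/mol
  T = 345.4 K: K = (2.475, 0.295), RR gives ψ = 0.362, H_out = 10.205 kJ/mol
  T = 342.7 K: K = (2.409, 0.282), RR gives ψ = 0.333, H_out = 9.034 kJ/mol
  T = 341.4 K: K = (2.378, 0.276), RR gives ψ = 0.319, H_out = 8.459 kJ/mol
Linear interpolation between T = 341.4 (H_out = 8.459) and T = 342.7 (H_out = 9.034) on hF = 8.958 gives T ≈ 342.5 K, at which ψ = 0.33.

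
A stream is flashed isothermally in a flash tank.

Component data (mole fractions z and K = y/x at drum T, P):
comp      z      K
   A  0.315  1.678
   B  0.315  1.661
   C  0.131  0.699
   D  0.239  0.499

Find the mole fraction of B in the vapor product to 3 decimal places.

y_B = 0.332

Let ψ = V/F and solve Σ zᵢ(Kᵢ−1)/(1+ψ(Kᵢ−1)) = 0.
Check two-phase: ΣzᵢKᵢ = 1.263 > 1 and Σzᵢ/Kᵢ = 1.044 > 1, so g(0) = 0.263 > 0 and g(1) = -0.044 < 0.
Iterate (Newton) starting at ψ = 0.65:
  ψ = 0.650: g = 0.0673, g' = -0.287 → ψ = 0.884
  ψ = 0.884: g = -0.0038, g' = -0.327 → ψ = 0.873
Converged at ψ = 0.873.
Compositions from xᵢ = zᵢ/(1+ψ(Kᵢ−1)), yᵢ = Kᵢxᵢ:
  A: x = 0.198, y = 0.332
  B: x = 0.200, y = 0.332
  C: x = 0.178, y = 0.124
  D: x = 0.425, y = 0.212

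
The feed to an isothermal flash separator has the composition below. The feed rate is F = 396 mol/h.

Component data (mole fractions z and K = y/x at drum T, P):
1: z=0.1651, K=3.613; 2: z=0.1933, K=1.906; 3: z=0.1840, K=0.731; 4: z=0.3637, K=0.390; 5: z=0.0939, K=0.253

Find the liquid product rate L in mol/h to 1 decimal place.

Let β = V/F and solve Σ zᵢ(Kᵢ−1)/(1+β(Kᵢ−1)) = 0.
g(0) = ΣzᵢKᵢ − 1 = 0.2650 and g(1) = 1 − Σzᵢ/Kᵢ = -0.7025, so a root lies in (0, 1).
Newton iteration, β⁰ = 0.5:
  β = 0.5000: g = -0.18080, g' = -0.7185 → β = 0.2484
  β = 0.2484: g = 0.00395, g' = -0.8026 → β = 0.2533
Converged at β = 0.2533.
Then V = β·F = 0.2533·396 = 100.3 mol/h and L = F − V = 295.7 mol/h.

L = 295.7 mol/h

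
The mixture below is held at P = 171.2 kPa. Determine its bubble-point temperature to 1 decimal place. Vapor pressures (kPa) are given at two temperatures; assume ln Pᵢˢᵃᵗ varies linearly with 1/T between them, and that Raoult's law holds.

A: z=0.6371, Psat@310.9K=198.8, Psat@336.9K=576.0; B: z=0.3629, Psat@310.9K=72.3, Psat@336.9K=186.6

T = 313.5 K

Bubble-point temperature: ΣzᵢPᵢˢᵃᵗ(T) = P. Interpolate ln Pᵢˢᵃᵗ = aᵢ + bᵢ/T.
  T = 310.9 K: ΣzᵢPᵢˢᵃᵗ = 152.89 kPa
  T = 336.9 K: ΣzᵢPᵢˢᵃᵗ = 434.69 kPa
  T = 323.9 K: ΣzᵢPᵢˢᵃᵗ = 263.20 kPa
  T = 317.4 K: ΣzᵢPᵢˢᵃᵗ = 201.71 kPa
  T = 314.1 K: ΣzᵢPᵢˢᵃᵗ = 175.49 kPa
  T = 312.5 K: ΣzᵢPᵢˢᵃᵗ = 163.86 kPa
Interpolating between 312.5 K and 314.1 K gives T ≈ 313.5 K.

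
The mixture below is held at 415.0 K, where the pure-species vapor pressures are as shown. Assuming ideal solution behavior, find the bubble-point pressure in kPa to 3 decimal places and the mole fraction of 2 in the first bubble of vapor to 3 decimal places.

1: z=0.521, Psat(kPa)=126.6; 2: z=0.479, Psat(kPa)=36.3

Pbub = 83.346 kPa, y_2 = 0.209

At the bubble point ψ → 0, so ΣzᵢKᵢ = 1 with Kᵢ = Pᵢˢᵃᵗ/P ⇒ P = ΣzᵢPᵢˢᵃᵗ.
P = 0.521·126.6 + 0.479·36.3 = 83.346 kPa
yᵢ = zᵢPᵢˢᵃᵗ/P ⇒ y_2 = 0.479·36.3/83.346 = 0.209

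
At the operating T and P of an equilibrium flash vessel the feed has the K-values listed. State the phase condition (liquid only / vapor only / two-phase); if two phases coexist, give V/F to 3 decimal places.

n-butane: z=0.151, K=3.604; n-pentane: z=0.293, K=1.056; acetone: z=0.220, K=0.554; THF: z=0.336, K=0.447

ΣzᵢKᵢ = 1.126; Σzᵢ/Kᵢ = 1.468.
Both exceed 1, so a two-phase solution exists.
Rachford–Rice: g(ψ) = Σ zᵢ(Kᵢ−1)/(1+ψ(Kᵢ−1)) = 0.
Iterate (Newton) starting at ψ = 0.68:
  ψ = 0.680: g = -0.2809, g' = -0.488 → ψ = 0.105
  ψ = 0.105: g = 0.0251, g' = -0.797 → ψ = 0.136
  ψ = 0.136: g = 0.0011, g' = -0.729 → ψ = 0.138
Converged at ψ = 0.138.

two-phase, V/F = 0.138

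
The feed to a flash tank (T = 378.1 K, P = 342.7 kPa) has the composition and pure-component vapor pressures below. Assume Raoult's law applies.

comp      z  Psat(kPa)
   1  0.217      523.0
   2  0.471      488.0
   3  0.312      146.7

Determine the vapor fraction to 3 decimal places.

Raoult's law: Kᵢ = Pᵢˢᵃᵗ/P = Pᵢˢᵃᵗ/342.7.
  K_1 = 523.0/342.7 = 1.52612, K_2 = 488.0/342.7 = 1.42399, K_3 = 146.7/342.7 = 0.42807
Rachford–Rice: g(ψ) = Σ zᵢ(Kᵢ−1)/(1+ψ(Kᵢ−1)) = 0.
Feasibility: ΣzᵢKᵢ = 1.135, Σzᵢ/Kᵢ = 1.202 — both > 1, two phases present.
Newton–Raphson from ψ = 0.4:
  ψ = 0.400: g = 0.0337, g' = -0.274 → ψ = 0.523
  ψ = 0.523: g = -0.0015, g' = -0.301 → ψ = 0.518
Converged at ψ = 0.518.

ψ = 0.518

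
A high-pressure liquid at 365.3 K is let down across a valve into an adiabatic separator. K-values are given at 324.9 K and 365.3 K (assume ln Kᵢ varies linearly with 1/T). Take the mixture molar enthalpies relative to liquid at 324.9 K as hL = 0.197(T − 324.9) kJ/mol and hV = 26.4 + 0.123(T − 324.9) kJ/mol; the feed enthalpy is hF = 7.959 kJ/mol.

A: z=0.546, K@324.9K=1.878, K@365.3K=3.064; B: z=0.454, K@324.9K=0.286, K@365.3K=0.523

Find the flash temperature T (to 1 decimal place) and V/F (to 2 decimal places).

T = 327.0 K, V/F = 0.29

Adiabatic flash: solve Rachford–Rice at each trial T, then check hF = ψ·hV(T) + (1−ψ)·hL(T).
  T = 324.9 K: K = (1.878, 0.286), RR gives ψ = 0.248, H_out = 6.537 kJ/mol
  T = 365.3 K: K = (3.064, 0.523), RR gives ψ = 0.925, H_out = 29.606 kJ/mol
  T = 345.1 K: K = (2.433, 0.394), RR gives ψ = 0.584, H_out = 18.517 kJ/mol
  T = 335.0 K: K = (2.146, 0.337), RR gives ψ = 0.428, H_out = 12.959 kJ/mol
  T = 329.9 K: K = (2.008, 0.311), RR gives ψ = 0.342, H_out = 9.882 kJ/mol
  T = 327.4 K: K = (1.943, 0.298), RR gives ψ = 0.296, H_out = 8.260 kJ/mol
  T = 326.1 K: K = (1.909, 0.292), RR gives ψ = 0.271, H_out = 7.378 kJ/mol
Linear interpolation between T = 326.1 (H_out = 7.378) and T = 327.4 (H_out = 8.260) on hF = 7.959 gives T ≈ 327.0 K, at which ψ = 0.29.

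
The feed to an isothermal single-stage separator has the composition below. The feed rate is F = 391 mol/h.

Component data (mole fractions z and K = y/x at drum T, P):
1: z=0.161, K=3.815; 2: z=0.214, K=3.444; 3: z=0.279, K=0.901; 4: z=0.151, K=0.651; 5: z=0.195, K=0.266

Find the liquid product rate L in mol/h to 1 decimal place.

L = 141.5 mol/h

Material balance + equilibrium reduce to Σ zᵢ(Kᵢ−1)/(1+ψ(Kᵢ−1)) = 0.
Check two-phase: ΣzᵢKᵢ = 1.753 > 1 and Σzᵢ/Kᵢ = 1.379 > 1, so g(0) = 0.753 > 0 and g(1) = -0.379 < 0.
Newton–Raphson from ψ = 0.66:
  ψ = 0.660: g = -0.0169, g' = -0.773 → ψ = 0.638
Converged at ψ = 0.638.
Then V = ψ·F = 0.6380·391 = 249.5 mol/h and L = F − V = 141.5 mol/h.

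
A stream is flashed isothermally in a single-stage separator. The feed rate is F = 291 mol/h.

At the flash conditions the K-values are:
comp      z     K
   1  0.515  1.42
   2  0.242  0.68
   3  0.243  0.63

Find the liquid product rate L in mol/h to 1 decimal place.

Iterate (Newton) starting at ψ = 0.5:
  ψ = 0.500: g = -0.0237, g' = -0.147 → ψ = 0.339
  ψ = 0.339: g = -0.0003, g' = -0.144 → ψ = 0.337
Converged at ψ = 0.337.
Then V = ψ·F = 0.3367·291 = 98.0 mol/h and L = F − V = 193.0 mol/h.

L = 193.0 mol/h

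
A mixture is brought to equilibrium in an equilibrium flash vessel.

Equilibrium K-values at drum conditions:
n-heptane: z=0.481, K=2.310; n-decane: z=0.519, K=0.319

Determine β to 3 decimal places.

Let β = V/F and solve Σ zᵢ(Kᵢ−1)/(1+β(Kᵢ−1)) = 0.
g(0) = ΣzᵢKᵢ − 1 = 0.277 and g(1) = 1 − Σzᵢ/Kᵢ = -0.835, so a root lies in (0, 1).
Binary case is linear: z₁(K₁−1)(1+β(K₂−1)) + z₂(K₂−1)(1+β(K₁−1)) = 0
⇒ β = [z₁(K₁−1)+z₂(K₂−1)] / [−(K₁−1)(K₂−1)] = 0.2767/0.8921 = 0.310

β = 0.310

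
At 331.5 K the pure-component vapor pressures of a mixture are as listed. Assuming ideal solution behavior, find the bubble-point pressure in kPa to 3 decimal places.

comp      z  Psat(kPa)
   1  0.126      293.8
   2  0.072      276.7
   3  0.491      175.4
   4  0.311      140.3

At the bubble point ψ → 0, so ΣzᵢKᵢ = 1 with Kᵢ = Pᵢˢᵃᵗ/P ⇒ P = ΣzᵢPᵢˢᵃᵗ.
P = 0.126·293.8 + 0.072·276.7 + 0.491·175.4 + 0.311·140.3 = 186.696 kPa

Pbub = 186.696 kPa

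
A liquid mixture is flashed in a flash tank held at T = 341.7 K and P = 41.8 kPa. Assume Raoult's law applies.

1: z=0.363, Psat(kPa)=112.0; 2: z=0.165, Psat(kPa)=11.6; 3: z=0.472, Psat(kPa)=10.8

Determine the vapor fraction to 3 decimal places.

Raoult's law: Kᵢ = Pᵢˢᵃᵗ/P = Pᵢˢᵃᵗ/41.8.
  K_1 = 112.0/41.8 = 2.67943, K_2 = 11.6/41.8 = 0.27751, K_3 = 10.8/41.8 = 0.25837
Iterate (Newton) starting at ψ = 0.5:
  ψ = 0.500: g = -0.4116, g' = -1.169 → ψ = 0.148
  ψ = 0.148: g = -0.0384, g' = -1.092 → ψ = 0.113
Converged at ψ = 0.113.

ψ = 0.113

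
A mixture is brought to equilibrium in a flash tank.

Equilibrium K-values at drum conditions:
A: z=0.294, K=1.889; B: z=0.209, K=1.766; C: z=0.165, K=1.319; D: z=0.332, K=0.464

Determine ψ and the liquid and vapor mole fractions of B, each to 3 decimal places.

ψ = 0.758, x_B = 0.132, y_B = 0.233

Material balance + equilibrium reduce to Σ zᵢ(Kᵢ−1)/(1+ψ(Kᵢ−1)) = 0.
g(0) = ΣzᵢKᵢ − 1 = 0.296 and g(1) = 1 − Σzᵢ/Kᵢ = -0.115, so a root lies in (0, 1).
Iterate (Newton) starting at ψ = 0.44:
  ψ = 0.440: g = 0.1209, g' = -0.365 → ψ = 0.771
  ψ = 0.771: g = -0.0054, g' = -0.418 → ψ = 0.758
Converged at ψ = 0.758.
Compositions from xᵢ = zᵢ/(1+ψ(Kᵢ−1)), yᵢ = Kᵢxᵢ:
  A: x = 0.176, y = 0.332
  B: x = 0.132, y = 0.233
  C: x = 0.133, y = 0.175
  D: x = 0.559, y = 0.260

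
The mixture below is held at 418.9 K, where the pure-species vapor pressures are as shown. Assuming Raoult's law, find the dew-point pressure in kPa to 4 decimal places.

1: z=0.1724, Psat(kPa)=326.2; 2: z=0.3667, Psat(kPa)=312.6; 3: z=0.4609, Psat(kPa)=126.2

At the dew point ψ → 1, so Σzᵢ/Kᵢ = 1 with Kᵢ = Pᵢˢᵃᵗ/P ⇒ 1/P = Σzᵢ/Pᵢˢᵃᵗ.
1/P = 0.1724/326.2 + 0.3667/312.6 + 0.4609/126.2 = 0.0053537 ⇒ P = 186.7862 kPa

Pdew = 186.7862 kPa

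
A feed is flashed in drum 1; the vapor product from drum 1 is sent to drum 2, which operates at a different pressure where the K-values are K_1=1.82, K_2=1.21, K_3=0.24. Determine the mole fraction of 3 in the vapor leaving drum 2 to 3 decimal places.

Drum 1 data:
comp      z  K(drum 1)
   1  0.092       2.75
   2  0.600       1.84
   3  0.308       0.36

y_3 (drum 2) = 0.065

Drum 1:
Let ψ₁ = V/F and solve Σ zᵢ(Kᵢ−1)/(1+ψ₁(Kᵢ−1)) = 0.
g(0) = ΣzᵢKᵢ − 1 = 0.468 and g(1) = 1 − Σzᵢ/Kᵢ = -0.215, so a root lies in (0, 1).
Iterate (Newton) starting at ψ₁ = 0.5:
  ψ₁ = 0.500: g = 0.1509, g' = -0.563 → ψ₁ = 0.768
  ψ₁ = 0.768: g = -0.0127, g' = -0.696 → ψ₁ = 0.750
Converged at ψ₁ = 0.750.
Drum-1 compositions:
  1: x = 0.040, y = 0.109
  2: x = 0.368, y = 0.677
  3: x = 0.592, y = 0.213
Drum-2 feed = drum-1 vapor: z₂ = (0.1094, 0.6774, 0.2131).
Drum 2:
Rachford–Rice: g(ψ₂) = Σ zᵢ(Kᵢ−1)/(1+ψ₂(Kᵢ−1)) = 0.
Feasibility: ΣzᵢKᵢ = 1.070, Σzᵢ/Kᵢ = 1.508 — both > 1, two phases present.
Newton iteration, ψ₂⁰ = 0.41:
  ψ₂ = 0.410: g = -0.0372, g' = -0.326 → ψ₂ = 0.296
  ψ₂ = 0.296: g = -0.0029, g' = -0.279 → ψ₂ = 0.286
Converged at ψ₂ = 0.286.
  1: x = 0.089, y = 0.161
  2: x = 0.639, y = 0.773
  3: x = 0.272, y = 0.065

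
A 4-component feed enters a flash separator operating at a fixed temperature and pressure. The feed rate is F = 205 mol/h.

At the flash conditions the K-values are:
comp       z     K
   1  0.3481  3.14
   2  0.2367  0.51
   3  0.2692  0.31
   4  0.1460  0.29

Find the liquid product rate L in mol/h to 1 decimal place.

Newton iteration, β⁰ = 0.44:
  β = 0.4400: g = -0.18167, g' = -0.9352 → β = 0.2457
  β = 0.2457: g = 0.00710, g' = -1.0520 → β = 0.2525
Converged at β = 0.2525.
Then V = β·F = 0.2525·205 = 51.8 mol/h and L = F − V = 153.2 mol/h.

L = 153.2 mol/h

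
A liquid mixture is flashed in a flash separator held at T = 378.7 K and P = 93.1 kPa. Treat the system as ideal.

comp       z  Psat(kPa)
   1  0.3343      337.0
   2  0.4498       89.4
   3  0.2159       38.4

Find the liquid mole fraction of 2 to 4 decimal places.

x_2 = 0.4655

Raoult's law: Kᵢ = Pᵢˢᵃᵗ/P = Pᵢˢᵃᵗ/93.1.
  K_1 = 337.0/93.1 = 3.619764, K_2 = 89.4/93.1 = 0.960258, K_3 = 38.4/93.1 = 0.412460
Let ψ = V/F and solve Σ zᵢ(Kᵢ−1)/(1+ψ(Kᵢ−1)) = 0.
Check two-phase: ΣzᵢKᵢ = 1.7311 > 1 and Σzᵢ/Kᵢ = 1.0842 > 1, so g(0) = 0.7311 > 0 and g(1) = -0.0842 < 0.
Newton–Raphson from ψ = 0.5:
  ψ = 0.5000: g = 0.18129, g' = -0.5802 → ψ = 0.8125
  ψ = 0.8125: g = 0.01875, g' = -0.5080 → ψ = 0.8494
  ψ = 0.8494: g = -0.00018, g' = -0.5183 → ψ = 0.8491
Converged at ψ = 0.8491.
Compositions from xᵢ = zᵢ/(1+ψ(Kᵢ−1)), yᵢ = Kᵢxᵢ:
  1: x = 0.1037, y = 0.3753
  2: x = 0.4655, y = 0.4470
  3: x = 0.4308, y = 0.1777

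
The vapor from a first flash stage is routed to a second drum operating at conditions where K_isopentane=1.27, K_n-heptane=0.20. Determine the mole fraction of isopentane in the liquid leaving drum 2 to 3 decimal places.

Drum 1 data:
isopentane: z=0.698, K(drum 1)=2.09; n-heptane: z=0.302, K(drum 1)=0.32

x_isopentane (drum 2) = 0.748

Drum 1:
Material balance + equilibrium reduce to Σ zᵢ(Kᵢ−1)/(1+ψ₁(Kᵢ−1)) = 0.
g(0) = ΣzᵢKᵢ − 1 = 0.555 and g(1) = 1 − Σzᵢ/Kᵢ = -0.278, so a root lies in (0, 1).
Binary case is linear: z₁(K₁−1)(1+ψ₁(K₂−1)) + z₂(K₂−1)(1+ψ₁(K₁−1)) = 0
⇒ ψ₁ = [z₁(K₁−1)+z₂(K₂−1)] / [−(K₁−1)(K₂−1)] = 0.5555/0.7412 = 0.749
Drum-1 compositions:
  isopentane: x = 0.384, y = 0.803
  n-heptane: x = 0.616, y = 0.197
Drum-2 feed = drum-1 vapor: z₂ = (0.8029, 0.1971).
Drum 2:
Let ψ₂ = V/F and solve Σ zᵢ(Kᵢ−1)/(1+ψ₂(Kᵢ−1)) = 0.
g(0) = ΣzᵢKᵢ − 1 = 0.059 and g(1) = 1 − Σzᵢ/Kᵢ = -0.618, so a root lies in (0, 1).
Newton iteration, ψ₂⁰ = 0.32:
  ψ₂ = 0.320: g = -0.0123, g' = -0.277 → ψ₂ = 0.276
  ψ₂ = 0.276: g = -0.0004, g' = -0.258 → ψ₂ = 0.274
Converged at ψ₂ = 0.274.
  isopentane: x = 0.748, y = 0.950
  n-heptane: x = 0.252, y = 0.050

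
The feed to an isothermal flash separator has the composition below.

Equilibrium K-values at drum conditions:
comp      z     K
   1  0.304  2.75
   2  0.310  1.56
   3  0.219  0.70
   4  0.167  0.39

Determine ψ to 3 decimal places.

Material balance + equilibrium reduce to Σ zᵢ(Kᵢ−1)/(1+ψ(Kᵢ−1)) = 0.
g(0) = ΣzᵢKᵢ − 1 = 0.538 and g(1) = 1 − Σzᵢ/Kᵢ = -0.050, so a root lies in (0, 1).
Iterate (Newton) starting at ψ = 0.5:
  ψ = 0.500: g = 0.1955, g' = -0.480 → ψ = 0.907
  ψ = 0.907: g = 0.0023, g' = -0.531 → ψ = 0.912
Converged at ψ = 0.912.

ψ = 0.912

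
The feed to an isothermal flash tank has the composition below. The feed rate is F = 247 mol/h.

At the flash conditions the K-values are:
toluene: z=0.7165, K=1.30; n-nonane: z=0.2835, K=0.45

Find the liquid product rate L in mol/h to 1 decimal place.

L = 158.6 mol/h

Rachford–Rice: g(ψ) = Σ zᵢ(Kᵢ−1)/(1+ψ(Kᵢ−1)) = 0.
g(0) = ΣzᵢKᵢ − 1 = 0.0590 and g(1) = 1 − Σzᵢ/Kᵢ = -0.1812, so a root lies in (0, 1).
Binary case is linear: z₁(K₁−1)(1+ψ(K₂−1)) + z₂(K₂−1)(1+ψ(K₁−1)) = 0
⇒ ψ = [z₁(K₁−1)+z₂(K₂−1)] / [−(K₁−1)(K₂−1)] = 0.05903/0.16500 = 0.3577
Then V = ψ·F = 0.3577·247 = 88.4 mol/h and L = F − V = 158.6 mol/h.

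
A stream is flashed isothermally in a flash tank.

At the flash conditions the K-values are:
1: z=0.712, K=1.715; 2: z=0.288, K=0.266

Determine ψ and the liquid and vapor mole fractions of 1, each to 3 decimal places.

Rachford–Rice: g(ψ) = Σ zᵢ(Kᵢ−1)/(1+ψ(Kᵢ−1)) = 0.
g(0) = ΣzᵢKᵢ − 1 = 0.298 and g(1) = 1 − Σzᵢ/Kᵢ = -0.498, so a root lies in (0, 1).
Binary case is linear: z₁(K₁−1)(1+ψ(K₂−1)) + z₂(K₂−1)(1+ψ(K₁−1)) = 0
⇒ ψ = [z₁(K₁−1)+z₂(K₂−1)] / [−(K₁−1)(K₂−1)] = 0.2977/0.5248 = 0.567
Compositions from xᵢ = zᵢ/(1+ψ(Kᵢ−1)), yᵢ = Kᵢxᵢ:
  1: x = 0.507, y = 0.869
  2: x = 0.493, y = 0.131

ψ = 0.567, x_1 = 0.507, y_1 = 0.869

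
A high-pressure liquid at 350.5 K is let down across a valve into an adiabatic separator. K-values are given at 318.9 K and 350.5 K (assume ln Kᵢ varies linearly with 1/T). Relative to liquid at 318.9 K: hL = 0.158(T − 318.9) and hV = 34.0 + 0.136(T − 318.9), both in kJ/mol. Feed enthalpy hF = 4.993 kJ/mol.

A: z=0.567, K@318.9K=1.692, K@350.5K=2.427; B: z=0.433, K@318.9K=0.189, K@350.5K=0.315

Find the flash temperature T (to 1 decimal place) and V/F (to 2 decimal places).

Adiabatic flash: solve Rachford–Rice at each trial T, then check hF = ψ·hV(T) + (1−ψ)·hL(T).
  T = 318.9 K: K = (1.692, 0.189), RR gives ψ = 0.073, H_out = 2.496 kJ/mol
  T = 350.5 K: K = (2.427, 0.315), RR gives ψ = 0.524, H_out = 22.455 kJ/mol
  T = 334.7 K: K = (2.044, 0.247), RR gives ψ = 0.338, H_out = 13.874 kJ/mol
  T = 326.8 K: K = (1.864, 0.217), RR gives ψ = 0.223, H_out = 8.780 kJ/mol
  T = 322.9 K: K = (1.778, 0.203), RR gives ψ = 0.155, H_out = 5.875 kJ/mol
  T = 320.9 K: K = (1.735, 0.196), RR gives ψ = 0.116, H_out = 4.245 kJ/mol
Linear interpolation between T = 320.9 (H_out = 4.245) and T = 322.9 (H_out = 5.875) on hF = 4.993 gives T ≈ 321.8 K, at which ψ = 0.13.

T = 321.8 K, V/F = 0.13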